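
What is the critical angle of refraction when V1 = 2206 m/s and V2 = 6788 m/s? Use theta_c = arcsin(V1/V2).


V1/V2 = 2206/6788 = 0.324985
theta_c = arcsin(0.324985) = 18.9647 degrees

18.9647


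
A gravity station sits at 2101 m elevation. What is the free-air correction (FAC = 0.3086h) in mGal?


FAC = 0.3086 * h
= 0.3086 * 2101
= 648.3686 mGal

648.3686


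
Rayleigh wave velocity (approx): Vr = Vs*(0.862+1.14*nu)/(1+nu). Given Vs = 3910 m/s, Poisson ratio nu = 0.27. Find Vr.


Numerator factor = 0.862 + 1.14*0.27 = 1.1698
Denominator = 1 + 0.27 = 1.27
Vr = 3910 * 1.1698 / 1.27 = 3601.51 m/s

3601.51


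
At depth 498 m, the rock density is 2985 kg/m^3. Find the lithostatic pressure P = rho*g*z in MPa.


P = rho * g * z / 1e6
= 2985 * 9.81 * 498 / 1e6
= 14582859.3 / 1e6
= 14.5829 MPa

14.5829


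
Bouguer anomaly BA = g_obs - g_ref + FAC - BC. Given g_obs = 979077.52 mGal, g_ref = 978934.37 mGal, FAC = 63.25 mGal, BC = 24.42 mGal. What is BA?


BA = g_obs - g_ref + FAC - BC
= 979077.52 - 978934.37 + 63.25 - 24.42
= 181.98 mGal

181.98


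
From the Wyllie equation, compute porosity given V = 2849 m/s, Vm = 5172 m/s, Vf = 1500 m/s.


1/V - 1/Vm = 1/2849 - 1/5172 = 0.00015765
1/Vf - 1/Vm = 1/1500 - 1/5172 = 0.00047332
phi = 0.00015765 / 0.00047332 = 0.3331

0.3331


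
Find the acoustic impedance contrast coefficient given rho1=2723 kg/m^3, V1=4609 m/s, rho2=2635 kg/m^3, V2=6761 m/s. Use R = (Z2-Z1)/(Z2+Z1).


Z1 = 2723 * 4609 = 12550307
Z2 = 2635 * 6761 = 17815235
R = (17815235 - 12550307) / (17815235 + 12550307) = 5264928 / 30365542 = 0.1734

0.1734


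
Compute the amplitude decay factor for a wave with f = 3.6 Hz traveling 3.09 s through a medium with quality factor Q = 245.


pi*f*t/Q = pi*3.6*3.09/245 = 0.142641
A/A0 = exp(-0.142641) = 0.867065

0.867065


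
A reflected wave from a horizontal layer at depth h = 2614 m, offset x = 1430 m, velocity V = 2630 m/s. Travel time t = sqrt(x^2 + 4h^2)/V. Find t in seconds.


x^2 + 4h^2 = 1430^2 + 4*2614^2 = 2044900 + 27331984 = 29376884
sqrt(29376884) = 5420.0446
t = 5420.0446 / 2630 = 2.0609 s

2.0609


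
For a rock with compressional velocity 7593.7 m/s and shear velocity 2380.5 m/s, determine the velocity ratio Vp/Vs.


Vp/Vs = 7593.7 / 2380.5
= 3.19

3.19


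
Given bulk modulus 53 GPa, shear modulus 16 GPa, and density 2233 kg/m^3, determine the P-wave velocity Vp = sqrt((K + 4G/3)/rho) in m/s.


First compute the effective modulus:
K + 4G/3 = 53e9 + 4*16e9/3 = 74333333333.33 Pa
Then divide by density:
74333333333.33 / 2233 = 33288550.5299 Pa/(kg/m^3)
Take the square root:
Vp = sqrt(33288550.5299) = 5769.62 m/s

5769.62


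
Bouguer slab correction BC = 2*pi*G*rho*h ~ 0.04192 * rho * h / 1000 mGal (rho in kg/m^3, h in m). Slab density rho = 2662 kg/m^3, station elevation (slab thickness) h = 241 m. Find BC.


BC = 0.04192 * rho * h / 1000
= 0.04192 * 2662 * 241 / 1000
= 26.8934 mGal

26.8934


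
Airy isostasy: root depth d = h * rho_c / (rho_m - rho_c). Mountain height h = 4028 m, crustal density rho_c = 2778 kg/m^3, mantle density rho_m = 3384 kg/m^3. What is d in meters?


rho_m - rho_c = 3384 - 2778 = 606
d = 4028 * 2778 / 606
= 11189784 / 606
= 18464.99 m

18464.99


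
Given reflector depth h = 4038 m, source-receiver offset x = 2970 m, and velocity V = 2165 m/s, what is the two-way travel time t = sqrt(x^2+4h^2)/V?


x^2 + 4h^2 = 2970^2 + 4*4038^2 = 8820900 + 65221776 = 74042676
sqrt(74042676) = 8604.8054
t = 8604.8054 / 2165 = 3.9745 s

3.9745


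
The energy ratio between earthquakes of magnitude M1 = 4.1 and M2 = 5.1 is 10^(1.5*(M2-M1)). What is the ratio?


M2 - M1 = 5.1 - 4.1 = 1.0
1.5 * 1.0 = 1.5
ratio = 10^1.5 = 31.62

31.62


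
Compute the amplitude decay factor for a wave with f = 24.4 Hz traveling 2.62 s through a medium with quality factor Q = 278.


pi*f*t/Q = pi*24.4*2.62/278 = 0.722431
A/A0 = exp(-0.722431) = 0.485571

0.485571


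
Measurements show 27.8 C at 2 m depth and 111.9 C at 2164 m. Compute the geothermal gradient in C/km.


dT = 111.9 - 27.8 = 84.1 C
dz = 2164 - 2 = 2162 m
gradient = dT/dz * 1000 = 84.1/2162 * 1000 = 38.8992 C/km

38.8992


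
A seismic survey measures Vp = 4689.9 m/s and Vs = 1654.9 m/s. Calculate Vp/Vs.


Vp/Vs = 4689.9 / 1654.9
= 2.8339

2.8339


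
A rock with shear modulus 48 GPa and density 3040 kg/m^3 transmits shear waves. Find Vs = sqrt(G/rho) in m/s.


Convert G to Pa: G = 48e9 Pa
Compute G/rho = 48e9 / 3040 = 15789473.6842
Vs = sqrt(15789473.6842) = 3973.6 m/s

3973.6


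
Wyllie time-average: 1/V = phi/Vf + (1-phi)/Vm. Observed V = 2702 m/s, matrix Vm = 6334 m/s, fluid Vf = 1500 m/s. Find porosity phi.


1/V - 1/Vm = 1/2702 - 1/6334 = 0.00021222
1/Vf - 1/Vm = 1/1500 - 1/6334 = 0.00050879
phi = 0.00021222 / 0.00050879 = 0.4171

0.4171


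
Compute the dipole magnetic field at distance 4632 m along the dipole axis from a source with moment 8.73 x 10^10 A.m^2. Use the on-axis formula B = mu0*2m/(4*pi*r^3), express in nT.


m = 8.73 x 10^10 = 87300000000 A.m^2
2m = 174600000000 A.m^2
r^3 = 4632^3 = 99381523968
B = (4pi*10^-7) * 174600000000 / (4*pi * 99381523968) * 1e9
= 219408.830927 / 1248865062401.71 * 1e9
= 175.6866 nT

175.6866


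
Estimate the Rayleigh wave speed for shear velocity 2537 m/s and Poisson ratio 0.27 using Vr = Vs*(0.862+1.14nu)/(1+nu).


Numerator factor = 0.862 + 1.14*0.27 = 1.1698
Denominator = 1 + 0.27 = 1.27
Vr = 2537 * 1.1698 / 1.27 = 2336.84 m/s

2336.84


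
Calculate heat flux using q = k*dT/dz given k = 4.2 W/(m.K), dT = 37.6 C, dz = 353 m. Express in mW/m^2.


q = k * dT / dz * 1000
= 4.2 * 37.6 / 353 * 1000
= 0.447365 * 1000
= 447.3654 mW/m^2

447.3654


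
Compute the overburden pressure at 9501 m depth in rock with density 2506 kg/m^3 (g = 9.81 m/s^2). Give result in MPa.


P = rho * g * z / 1e6
= 2506 * 9.81 * 9501 / 1e6
= 233571253.86 / 1e6
= 233.5713 MPa

233.5713


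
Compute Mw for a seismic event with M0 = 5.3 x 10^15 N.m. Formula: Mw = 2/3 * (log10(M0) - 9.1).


log10(M0) = log10(5.3 x 10^15) = 15.7243
Mw = 2/3 * (15.7243 - 9.1)
= 2/3 * 6.6243
= 4.42

4.42


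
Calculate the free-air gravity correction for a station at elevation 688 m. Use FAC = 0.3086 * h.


FAC = 0.3086 * h
= 0.3086 * 688
= 212.3168 mGal

212.3168


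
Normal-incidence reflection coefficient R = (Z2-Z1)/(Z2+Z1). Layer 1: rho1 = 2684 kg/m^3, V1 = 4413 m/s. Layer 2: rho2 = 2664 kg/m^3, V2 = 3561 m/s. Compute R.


Z1 = 2684 * 4413 = 11844492
Z2 = 2664 * 3561 = 9486504
R = (9486504 - 11844492) / (9486504 + 11844492) = -2357988 / 21330996 = -0.1105

-0.1105


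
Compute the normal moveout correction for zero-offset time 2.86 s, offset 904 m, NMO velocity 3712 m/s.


x/Vnmo = 904/3712 = 0.243534
(x/Vnmo)^2 = 0.059309
t0^2 = 8.1796
sqrt(8.1796 + 0.059309) = 2.87035
dt = 2.87035 - 2.86 = 0.01035

0.01035


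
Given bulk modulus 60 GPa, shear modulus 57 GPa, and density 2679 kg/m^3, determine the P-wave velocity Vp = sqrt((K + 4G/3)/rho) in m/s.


First compute the effective modulus:
K + 4G/3 = 60e9 + 4*57e9/3 = 136000000000.0 Pa
Then divide by density:
136000000000.0 / 2679 = 50765210.8996 Pa/(kg/m^3)
Take the square root:
Vp = sqrt(50765210.8996) = 7124.97 m/s

7124.97


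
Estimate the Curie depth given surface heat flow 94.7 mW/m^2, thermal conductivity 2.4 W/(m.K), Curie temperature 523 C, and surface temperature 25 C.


T_Curie - T_surf = 523 - 25 = 498 C
Convert q to W/m^2: 94.7 mW/m^2 = 0.0947 W/m^2
d = 498 * 2.4 / 0.0947 = 12620.91 m

12620.91


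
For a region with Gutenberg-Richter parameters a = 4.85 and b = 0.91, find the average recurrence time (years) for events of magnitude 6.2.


log10(N) = 4.85 - 0.91*6.2 = -0.792
N = 10^-0.792 = 0.161436
T = 1/N = 1/0.161436 = 6.1944 years

6.1944


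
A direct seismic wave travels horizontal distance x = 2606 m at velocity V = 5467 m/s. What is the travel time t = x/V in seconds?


t = x / V
= 2606 / 5467
= 0.4767 s

0.4767


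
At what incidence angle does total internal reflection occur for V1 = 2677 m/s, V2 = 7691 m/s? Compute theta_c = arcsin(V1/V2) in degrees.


V1/V2 = 2677/7691 = 0.348069
theta_c = arcsin(0.348069) = 20.3693 degrees

20.3693


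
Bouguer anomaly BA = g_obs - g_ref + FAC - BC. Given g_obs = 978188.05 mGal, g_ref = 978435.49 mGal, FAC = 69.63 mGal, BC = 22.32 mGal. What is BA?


BA = g_obs - g_ref + FAC - BC
= 978188.05 - 978435.49 + 69.63 - 22.32
= -200.13 mGal

-200.13


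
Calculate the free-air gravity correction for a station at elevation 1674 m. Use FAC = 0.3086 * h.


FAC = 0.3086 * h
= 0.3086 * 1674
= 516.5964 mGal

516.5964


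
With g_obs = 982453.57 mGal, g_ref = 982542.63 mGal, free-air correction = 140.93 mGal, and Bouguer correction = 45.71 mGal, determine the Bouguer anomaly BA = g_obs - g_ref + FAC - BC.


BA = g_obs - g_ref + FAC - BC
= 982453.57 - 982542.63 + 140.93 - 45.71
= 6.16 mGal

6.16


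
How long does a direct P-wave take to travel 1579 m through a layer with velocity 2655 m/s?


t = x / V
= 1579 / 2655
= 0.5947 s

0.5947


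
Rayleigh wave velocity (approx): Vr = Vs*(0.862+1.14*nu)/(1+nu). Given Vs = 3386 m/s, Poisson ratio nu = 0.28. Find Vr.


Numerator factor = 0.862 + 1.14*0.28 = 1.1812
Denominator = 1 + 0.28 = 1.28
Vr = 3386 * 1.1812 / 1.28 = 3124.64 m/s

3124.64


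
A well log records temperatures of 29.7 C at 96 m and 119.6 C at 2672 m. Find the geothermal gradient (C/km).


dT = 119.6 - 29.7 = 89.9 C
dz = 2672 - 96 = 2576 m
gradient = dT/dz * 1000 = 89.9/2576 * 1000 = 34.8991 C/km

34.8991


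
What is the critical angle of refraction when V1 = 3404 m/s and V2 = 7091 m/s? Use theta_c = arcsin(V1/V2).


V1/V2 = 3404/7091 = 0.480045
theta_c = arcsin(0.480045) = 28.6883 degrees

28.6883


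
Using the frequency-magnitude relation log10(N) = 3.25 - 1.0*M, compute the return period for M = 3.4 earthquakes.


log10(N) = 3.25 - 1.0*3.4 = -0.15
N = 10^-0.15 = 0.707946
T = 1/N = 1/0.707946 = 1.4125 years

1.4125


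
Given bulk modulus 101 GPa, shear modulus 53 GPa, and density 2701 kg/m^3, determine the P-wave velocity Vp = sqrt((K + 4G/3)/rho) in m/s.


First compute the effective modulus:
K + 4G/3 = 101e9 + 4*53e9/3 = 171666666666.67 Pa
Then divide by density:
171666666666.67 / 2701 = 63556707.3923 Pa/(kg/m^3)
Take the square root:
Vp = sqrt(63556707.3923) = 7972.25 m/s

7972.25


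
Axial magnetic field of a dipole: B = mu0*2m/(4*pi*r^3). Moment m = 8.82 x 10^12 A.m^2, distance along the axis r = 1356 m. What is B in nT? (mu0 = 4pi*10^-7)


m = 8.82 x 10^12 = 8820000000000 A.m^2
2m = 17640000000000 A.m^2
r^3 = 1356^3 = 2493326016
B = (4pi*10^-7) * 17640000000000 / (4*pi * 2493326016) * 1e9
= 22167077.76373 / 31332058779.48 * 1e9
= 707488.7073 nT

707488.7073


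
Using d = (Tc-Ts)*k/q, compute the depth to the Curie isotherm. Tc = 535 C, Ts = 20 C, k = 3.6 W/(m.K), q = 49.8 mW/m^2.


T_Curie - T_surf = 535 - 20 = 515 C
Convert q to W/m^2: 49.8 mW/m^2 = 0.0498 W/m^2
d = 515 * 3.6 / 0.0498 = 37228.92 m

37228.92


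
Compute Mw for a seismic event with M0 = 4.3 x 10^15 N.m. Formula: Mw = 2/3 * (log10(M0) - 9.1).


log10(M0) = log10(4.3 x 10^15) = 15.6335
Mw = 2/3 * (15.6335 - 9.1)
= 2/3 * 6.5335
= 4.36

4.36


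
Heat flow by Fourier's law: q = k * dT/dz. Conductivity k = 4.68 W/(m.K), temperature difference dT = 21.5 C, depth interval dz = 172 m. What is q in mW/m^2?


q = k * dT / dz * 1000
= 4.68 * 21.5 / 172 * 1000
= 0.585 * 1000
= 585.0 mW/m^2

585.0


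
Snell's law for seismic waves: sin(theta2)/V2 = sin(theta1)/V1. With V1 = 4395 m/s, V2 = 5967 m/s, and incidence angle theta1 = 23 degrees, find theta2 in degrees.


sin(theta1) = sin(23 deg) = 0.390731
sin(theta2) = V2/V1 * sin(theta1) = 5967/4395 * 0.390731 = 0.530488
theta2 = arcsin(0.530488) = 32.0384 degrees

32.0384


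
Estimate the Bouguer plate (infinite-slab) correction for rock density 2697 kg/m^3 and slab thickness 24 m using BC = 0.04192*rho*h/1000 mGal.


BC = 0.04192 * rho * h / 1000
= 0.04192 * 2697 * 24 / 1000
= 2.7134 mGal

2.7134


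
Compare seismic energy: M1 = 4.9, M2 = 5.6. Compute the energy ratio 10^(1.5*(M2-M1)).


M2 - M1 = 5.6 - 4.9 = 0.7
1.5 * 0.7 = 1.05
ratio = 10^1.05 = 11.22

11.22


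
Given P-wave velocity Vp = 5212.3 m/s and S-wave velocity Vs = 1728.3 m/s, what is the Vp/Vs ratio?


Vp/Vs = 5212.3 / 1728.3
= 3.0159

3.0159


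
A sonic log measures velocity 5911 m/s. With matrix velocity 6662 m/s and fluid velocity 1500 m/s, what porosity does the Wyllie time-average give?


1/V - 1/Vm = 1/5911 - 1/6662 = 1.907e-05
1/Vf - 1/Vm = 1/1500 - 1/6662 = 0.00051656
phi = 1.907e-05 / 0.00051656 = 0.0369

0.0369


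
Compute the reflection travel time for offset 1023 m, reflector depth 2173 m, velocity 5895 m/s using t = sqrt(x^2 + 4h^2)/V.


x^2 + 4h^2 = 1023^2 + 4*2173^2 = 1046529 + 18887716 = 19934245
sqrt(19934245) = 4464.7783
t = 4464.7783 / 5895 = 0.7574 s

0.7574


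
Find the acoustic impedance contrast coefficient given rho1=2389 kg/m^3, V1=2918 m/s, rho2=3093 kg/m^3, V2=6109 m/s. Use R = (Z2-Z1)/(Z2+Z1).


Z1 = 2389 * 2918 = 6971102
Z2 = 3093 * 6109 = 18895137
R = (18895137 - 6971102) / (18895137 + 6971102) = 11924035 / 25866239 = 0.461

0.461


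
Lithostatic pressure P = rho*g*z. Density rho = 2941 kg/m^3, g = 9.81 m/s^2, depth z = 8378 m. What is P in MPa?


P = rho * g * z / 1e6
= 2941 * 9.81 * 8378 / 1e6
= 241715437.38 / 1e6
= 241.7154 MPa

241.7154


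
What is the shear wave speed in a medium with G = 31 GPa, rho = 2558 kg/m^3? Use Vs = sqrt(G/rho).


Convert G to Pa: G = 31e9 Pa
Compute G/rho = 31e9 / 2558 = 12118842.846
Vs = sqrt(12118842.846) = 3481.21 m/s

3481.21


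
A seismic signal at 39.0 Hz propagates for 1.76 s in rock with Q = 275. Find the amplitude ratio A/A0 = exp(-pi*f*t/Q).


pi*f*t/Q = pi*39.0*1.76/275 = 0.784142
A/A0 = exp(-0.784142) = 0.456511

0.456511


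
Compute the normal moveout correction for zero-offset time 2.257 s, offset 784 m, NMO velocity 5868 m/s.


x/Vnmo = 784/5868 = 0.133606
(x/Vnmo)^2 = 0.017851
t0^2 = 5.094049
sqrt(5.094049 + 0.017851) = 2.260951
dt = 2.260951 - 2.257 = 0.003951

0.003951


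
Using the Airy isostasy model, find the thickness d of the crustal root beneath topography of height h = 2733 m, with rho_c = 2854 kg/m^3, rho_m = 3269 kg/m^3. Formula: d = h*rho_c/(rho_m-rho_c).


rho_m - rho_c = 3269 - 2854 = 415
d = 2733 * 2854 / 415
= 7799982 / 415
= 18795.14 m

18795.14


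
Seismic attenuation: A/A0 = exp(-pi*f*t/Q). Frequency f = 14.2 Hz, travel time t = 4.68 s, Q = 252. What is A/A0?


pi*f*t/Q = pi*14.2*4.68/252 = 0.828483
A/A0 = exp(-0.828483) = 0.436711

0.436711


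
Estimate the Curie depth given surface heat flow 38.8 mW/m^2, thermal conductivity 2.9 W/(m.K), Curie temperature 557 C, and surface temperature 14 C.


T_Curie - T_surf = 557 - 14 = 543 C
Convert q to W/m^2: 38.8 mW/m^2 = 0.0388 W/m^2
d = 543 * 2.9 / 0.0388 = 40585.05 m

40585.05


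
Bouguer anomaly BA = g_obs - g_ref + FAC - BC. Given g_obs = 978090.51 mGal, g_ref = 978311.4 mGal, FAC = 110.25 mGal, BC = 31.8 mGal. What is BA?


BA = g_obs - g_ref + FAC - BC
= 978090.51 - 978311.4 + 110.25 - 31.8
= -142.44 mGal

-142.44


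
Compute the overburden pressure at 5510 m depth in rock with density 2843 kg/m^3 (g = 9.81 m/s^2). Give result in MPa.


P = rho * g * z / 1e6
= 2843 * 9.81 * 5510 / 1e6
= 153672963.3 / 1e6
= 153.673 MPa

153.673


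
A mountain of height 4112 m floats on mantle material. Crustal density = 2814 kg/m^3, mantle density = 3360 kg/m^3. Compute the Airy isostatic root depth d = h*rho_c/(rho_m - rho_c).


rho_m - rho_c = 3360 - 2814 = 546
d = 4112 * 2814 / 546
= 11571168 / 546
= 21192.62 m

21192.62


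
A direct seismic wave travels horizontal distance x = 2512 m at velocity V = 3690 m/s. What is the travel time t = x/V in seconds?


t = x / V
= 2512 / 3690
= 0.6808 s

0.6808


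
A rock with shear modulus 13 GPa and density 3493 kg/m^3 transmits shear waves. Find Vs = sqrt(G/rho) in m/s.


Convert G to Pa: G = 13e9 Pa
Compute G/rho = 13e9 / 3493 = 3721729.1726
Vs = sqrt(3721729.1726) = 1929.18 m/s

1929.18


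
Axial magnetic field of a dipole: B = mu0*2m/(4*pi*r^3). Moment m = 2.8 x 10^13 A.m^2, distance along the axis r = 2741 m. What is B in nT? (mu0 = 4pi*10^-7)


m = 2.8 x 10^13 = 28000000000000 A.m^2
2m = 56000000000000 A.m^2
r^3 = 2741^3 = 20593355021
B = (4pi*10^-7) * 56000000000000 / (4*pi * 20593355021) * 1e9
= 70371675.440411 / 258783731386.96 * 1e9
= 271932.3779 nT

271932.3779


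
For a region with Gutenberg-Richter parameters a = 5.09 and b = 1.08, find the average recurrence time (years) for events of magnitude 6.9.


log10(N) = 5.09 - 1.08*6.9 = -2.362
N = 10^-2.362 = 0.004345
T = 1/N = 1/0.004345 = 230.1442 years

230.1442


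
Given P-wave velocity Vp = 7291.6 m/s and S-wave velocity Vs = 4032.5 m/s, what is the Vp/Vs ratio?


Vp/Vs = 7291.6 / 4032.5
= 1.8082

1.8082


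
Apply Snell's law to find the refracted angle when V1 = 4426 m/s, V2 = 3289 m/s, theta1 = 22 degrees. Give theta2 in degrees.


sin(theta1) = sin(22 deg) = 0.374607
sin(theta2) = V2/V1 * sin(theta1) = 3289/4426 * 0.374607 = 0.278373
theta2 = arcsin(0.278373) = 16.1632 degrees

16.1632


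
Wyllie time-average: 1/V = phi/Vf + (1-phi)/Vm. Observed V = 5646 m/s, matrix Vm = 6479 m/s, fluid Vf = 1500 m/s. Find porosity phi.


1/V - 1/Vm = 1/5646 - 1/6479 = 2.277e-05
1/Vf - 1/Vm = 1/1500 - 1/6479 = 0.00051232
phi = 2.277e-05 / 0.00051232 = 0.0444

0.0444


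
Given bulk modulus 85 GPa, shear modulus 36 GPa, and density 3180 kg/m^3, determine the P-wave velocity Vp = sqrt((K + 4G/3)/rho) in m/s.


First compute the effective modulus:
K + 4G/3 = 85e9 + 4*36e9/3 = 133000000000.0 Pa
Then divide by density:
133000000000.0 / 3180 = 41823899.3711 Pa/(kg/m^3)
Take the square root:
Vp = sqrt(41823899.3711) = 6467.14 m/s

6467.14


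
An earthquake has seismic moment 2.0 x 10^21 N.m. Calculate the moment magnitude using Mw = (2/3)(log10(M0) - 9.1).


log10(M0) = log10(2.0 x 10^21) = 21.301
Mw = 2/3 * (21.301 - 9.1)
= 2/3 * 12.201
= 8.13

8.13


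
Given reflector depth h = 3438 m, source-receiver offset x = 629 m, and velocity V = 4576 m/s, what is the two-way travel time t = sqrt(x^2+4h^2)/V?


x^2 + 4h^2 = 629^2 + 4*3438^2 = 395641 + 47279376 = 47675017
sqrt(47675017) = 6904.7098
t = 6904.7098 / 4576 = 1.5089 s

1.5089


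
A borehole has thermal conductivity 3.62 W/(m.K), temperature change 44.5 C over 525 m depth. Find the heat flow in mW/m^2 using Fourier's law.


q = k * dT / dz * 1000
= 3.62 * 44.5 / 525 * 1000
= 0.306838 * 1000
= 306.8381 mW/m^2

306.8381


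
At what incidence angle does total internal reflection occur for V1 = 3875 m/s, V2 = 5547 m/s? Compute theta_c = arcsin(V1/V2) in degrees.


V1/V2 = 3875/5547 = 0.698576
theta_c = arcsin(0.698576) = 44.3129 degrees

44.3129


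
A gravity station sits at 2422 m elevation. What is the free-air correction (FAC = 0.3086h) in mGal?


FAC = 0.3086 * h
= 0.3086 * 2422
= 747.4292 mGal

747.4292


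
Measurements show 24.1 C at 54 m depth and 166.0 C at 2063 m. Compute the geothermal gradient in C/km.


dT = 166.0 - 24.1 = 141.9 C
dz = 2063 - 54 = 2009 m
gradient = dT/dz * 1000 = 141.9/2009 * 1000 = 70.6322 C/km

70.6322


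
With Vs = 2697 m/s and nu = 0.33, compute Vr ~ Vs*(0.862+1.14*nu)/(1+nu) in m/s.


Numerator factor = 0.862 + 1.14*0.33 = 1.2382
Denominator = 1 + 0.33 = 1.33
Vr = 2697 * 1.2382 / 1.33 = 2510.85 m/s

2510.85


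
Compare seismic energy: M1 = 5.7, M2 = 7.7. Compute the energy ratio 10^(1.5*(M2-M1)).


M2 - M1 = 7.7 - 5.7 = 2.0
1.5 * 2.0 = 3.0
ratio = 10^3.0 = 1000.0

1000.0


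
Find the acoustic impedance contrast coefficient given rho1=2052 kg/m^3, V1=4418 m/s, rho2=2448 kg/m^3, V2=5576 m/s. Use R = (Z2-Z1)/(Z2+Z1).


Z1 = 2052 * 4418 = 9065736
Z2 = 2448 * 5576 = 13650048
R = (13650048 - 9065736) / (13650048 + 9065736) = 4584312 / 22715784 = 0.2018

0.2018


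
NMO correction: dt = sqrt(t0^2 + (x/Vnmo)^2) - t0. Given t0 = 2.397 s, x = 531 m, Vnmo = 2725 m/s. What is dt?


x/Vnmo = 531/2725 = 0.194862
(x/Vnmo)^2 = 0.037971
t0^2 = 5.745609
sqrt(5.745609 + 0.037971) = 2.404908
dt = 2.404908 - 2.397 = 0.007908

0.007908


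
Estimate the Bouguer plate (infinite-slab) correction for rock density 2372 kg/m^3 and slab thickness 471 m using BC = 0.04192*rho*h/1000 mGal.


BC = 0.04192 * rho * h / 1000
= 0.04192 * 2372 * 471 / 1000
= 46.8335 mGal

46.8335


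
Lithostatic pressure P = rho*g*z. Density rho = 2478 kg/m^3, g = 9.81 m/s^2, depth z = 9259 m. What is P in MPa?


P = rho * g * z / 1e6
= 2478 * 9.81 * 9259 / 1e6
= 225078697.62 / 1e6
= 225.0787 MPa

225.0787


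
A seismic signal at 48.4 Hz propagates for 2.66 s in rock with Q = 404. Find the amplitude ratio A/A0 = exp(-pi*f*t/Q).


pi*f*t/Q = pi*48.4*2.66/404 = 1.001142
A/A0 = exp(-1.001142) = 0.36746

0.36746


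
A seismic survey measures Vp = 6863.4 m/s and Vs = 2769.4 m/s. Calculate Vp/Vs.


Vp/Vs = 6863.4 / 2769.4
= 2.4783

2.4783


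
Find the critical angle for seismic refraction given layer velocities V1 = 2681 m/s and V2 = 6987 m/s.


V1/V2 = 2681/6987 = 0.383713
theta_c = arcsin(0.383713) = 22.5638 degrees

22.5638


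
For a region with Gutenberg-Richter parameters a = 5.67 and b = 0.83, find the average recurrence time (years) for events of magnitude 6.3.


log10(N) = 5.67 - 0.83*6.3 = 0.441
N = 10^0.441 = 2.760578
T = 1/N = 1/2.760578 = 0.3622 years

0.3622


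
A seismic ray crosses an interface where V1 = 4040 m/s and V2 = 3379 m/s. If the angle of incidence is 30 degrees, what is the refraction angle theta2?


sin(theta1) = sin(30 deg) = 0.5
sin(theta2) = V2/V1 * sin(theta1) = 3379/4040 * 0.5 = 0.418193
theta2 = arcsin(0.418193) = 24.7206 degrees

24.7206


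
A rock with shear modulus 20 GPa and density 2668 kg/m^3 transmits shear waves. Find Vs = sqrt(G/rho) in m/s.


Convert G to Pa: G = 20e9 Pa
Compute G/rho = 20e9 / 2668 = 7496251.8741
Vs = sqrt(7496251.8741) = 2737.93 m/s

2737.93


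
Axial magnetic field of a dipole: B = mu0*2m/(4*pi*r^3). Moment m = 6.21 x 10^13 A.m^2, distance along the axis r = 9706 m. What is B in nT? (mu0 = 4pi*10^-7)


m = 6.21 x 10^13 = 62100000000000 A.m^2
2m = 124200000000000 A.m^2
r^3 = 9706^3 = 914367667816
B = (4pi*10^-7) * 124200000000000 / (4*pi * 914367667816) * 1e9
= 156074323.030341 / 11490282991563.11 * 1e9
= 13583.1575 nT

13583.1575


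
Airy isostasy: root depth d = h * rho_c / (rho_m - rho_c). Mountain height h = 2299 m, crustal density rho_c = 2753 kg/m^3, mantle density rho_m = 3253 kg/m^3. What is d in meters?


rho_m - rho_c = 3253 - 2753 = 500
d = 2299 * 2753 / 500
= 6329147 / 500
= 12658.29 m

12658.29


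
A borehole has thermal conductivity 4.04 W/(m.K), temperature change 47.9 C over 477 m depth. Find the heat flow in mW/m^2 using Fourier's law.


q = k * dT / dz * 1000
= 4.04 * 47.9 / 477 * 1000
= 0.405694 * 1000
= 405.6939 mW/m^2

405.6939


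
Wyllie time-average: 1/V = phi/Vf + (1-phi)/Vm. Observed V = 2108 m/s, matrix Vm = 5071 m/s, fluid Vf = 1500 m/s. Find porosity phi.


1/V - 1/Vm = 1/2108 - 1/5071 = 0.00027718
1/Vf - 1/Vm = 1/1500 - 1/5071 = 0.00046947
phi = 0.00027718 / 0.00046947 = 0.5904

0.5904


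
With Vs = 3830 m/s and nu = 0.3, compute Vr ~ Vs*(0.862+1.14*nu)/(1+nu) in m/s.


Numerator factor = 0.862 + 1.14*0.3 = 1.204
Denominator = 1 + 0.3 = 1.3
Vr = 3830 * 1.204 / 1.3 = 3547.17 m/s

3547.17


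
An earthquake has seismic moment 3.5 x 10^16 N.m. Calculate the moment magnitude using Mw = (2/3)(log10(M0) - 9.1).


log10(M0) = log10(3.5 x 10^16) = 16.5441
Mw = 2/3 * (16.5441 - 9.1)
= 2/3 * 7.4441
= 4.96

4.96


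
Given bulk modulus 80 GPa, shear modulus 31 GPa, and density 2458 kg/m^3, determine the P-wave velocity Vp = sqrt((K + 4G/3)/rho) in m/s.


First compute the effective modulus:
K + 4G/3 = 80e9 + 4*31e9/3 = 121333333333.33 Pa
Then divide by density:
121333333333.33 / 2458 = 49362625.4407 Pa/(kg/m^3)
Take the square root:
Vp = sqrt(49362625.4407) = 7025.85 m/s

7025.85


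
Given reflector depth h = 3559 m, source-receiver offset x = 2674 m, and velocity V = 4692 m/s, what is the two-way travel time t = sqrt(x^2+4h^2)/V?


x^2 + 4h^2 = 2674^2 + 4*3559^2 = 7150276 + 50665924 = 57816200
sqrt(57816200) = 7603.6965
t = 7603.6965 / 4692 = 1.6206 s

1.6206


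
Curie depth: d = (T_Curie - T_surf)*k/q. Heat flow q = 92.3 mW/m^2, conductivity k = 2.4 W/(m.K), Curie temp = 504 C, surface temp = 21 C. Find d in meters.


T_Curie - T_surf = 504 - 21 = 483 C
Convert q to W/m^2: 92.3 mW/m^2 = 0.0923 W/m^2
d = 483 * 2.4 / 0.0923 = 12559.05 m

12559.05


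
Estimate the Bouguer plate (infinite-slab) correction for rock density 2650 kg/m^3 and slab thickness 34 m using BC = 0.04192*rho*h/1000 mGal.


BC = 0.04192 * rho * h / 1000
= 0.04192 * 2650 * 34 / 1000
= 3.777 mGal

3.777


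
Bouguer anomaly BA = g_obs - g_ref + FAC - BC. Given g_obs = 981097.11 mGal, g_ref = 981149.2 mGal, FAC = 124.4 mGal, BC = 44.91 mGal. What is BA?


BA = g_obs - g_ref + FAC - BC
= 981097.11 - 981149.2 + 124.4 - 44.91
= 27.4 mGal

27.4


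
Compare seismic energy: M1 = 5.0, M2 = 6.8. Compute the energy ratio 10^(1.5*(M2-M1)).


M2 - M1 = 6.8 - 5.0 = 1.8
1.5 * 1.8 = 2.7
ratio = 10^2.7 = 501.19

501.19


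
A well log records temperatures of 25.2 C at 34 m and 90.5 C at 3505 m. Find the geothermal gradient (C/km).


dT = 90.5 - 25.2 = 65.3 C
dz = 3505 - 34 = 3471 m
gradient = dT/dz * 1000 = 65.3/3471 * 1000 = 18.813 C/km

18.813


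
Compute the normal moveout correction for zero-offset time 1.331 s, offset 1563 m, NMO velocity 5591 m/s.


x/Vnmo = 1563/5591 = 0.279556
(x/Vnmo)^2 = 0.078152
t0^2 = 1.771561
sqrt(1.771561 + 0.078152) = 1.360041
dt = 1.360041 - 1.331 = 0.029041

0.029041


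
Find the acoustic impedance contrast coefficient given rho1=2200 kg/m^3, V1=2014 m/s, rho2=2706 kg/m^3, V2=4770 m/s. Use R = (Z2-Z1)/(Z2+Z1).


Z1 = 2200 * 2014 = 4430800
Z2 = 2706 * 4770 = 12907620
R = (12907620 - 4430800) / (12907620 + 4430800) = 8476820 / 17338420 = 0.4889

0.4889


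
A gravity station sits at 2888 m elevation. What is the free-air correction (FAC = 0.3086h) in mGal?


FAC = 0.3086 * h
= 0.3086 * 2888
= 891.2368 mGal

891.2368


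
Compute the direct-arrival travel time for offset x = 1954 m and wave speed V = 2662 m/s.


t = x / V
= 1954 / 2662
= 0.734 s

0.734


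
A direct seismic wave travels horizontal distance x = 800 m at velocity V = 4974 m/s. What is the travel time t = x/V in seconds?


t = x / V
= 800 / 4974
= 0.1608 s

0.1608


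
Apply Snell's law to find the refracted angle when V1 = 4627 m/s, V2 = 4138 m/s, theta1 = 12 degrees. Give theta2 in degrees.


sin(theta1) = sin(12 deg) = 0.207912
sin(theta2) = V2/V1 * sin(theta1) = 4138/4627 * 0.207912 = 0.185939
theta2 = arcsin(0.185939) = 10.7159 degrees

10.7159


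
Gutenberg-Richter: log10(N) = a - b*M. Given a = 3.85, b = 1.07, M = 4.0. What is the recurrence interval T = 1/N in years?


log10(N) = 3.85 - 1.07*4.0 = -0.43
N = 10^-0.43 = 0.371535
T = 1/N = 1/0.371535 = 2.6915 years

2.6915


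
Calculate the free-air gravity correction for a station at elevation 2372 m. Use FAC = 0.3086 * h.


FAC = 0.3086 * h
= 0.3086 * 2372
= 731.9992 mGal

731.9992


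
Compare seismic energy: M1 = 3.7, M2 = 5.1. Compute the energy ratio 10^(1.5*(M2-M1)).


M2 - M1 = 5.1 - 3.7 = 1.4
1.5 * 1.4 = 2.1
ratio = 10^2.1 = 125.89

125.89


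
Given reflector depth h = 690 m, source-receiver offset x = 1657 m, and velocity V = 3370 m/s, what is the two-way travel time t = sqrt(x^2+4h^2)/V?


x^2 + 4h^2 = 1657^2 + 4*690^2 = 2745649 + 1904400 = 4650049
sqrt(4650049) = 2156.3972
t = 2156.3972 / 3370 = 0.6399 s

0.6399


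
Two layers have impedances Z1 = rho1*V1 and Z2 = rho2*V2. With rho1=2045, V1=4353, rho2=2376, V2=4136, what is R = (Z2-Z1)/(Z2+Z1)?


Z1 = 2045 * 4353 = 8901885
Z2 = 2376 * 4136 = 9827136
R = (9827136 - 8901885) / (9827136 + 8901885) = 925251 / 18729021 = 0.0494

0.0494


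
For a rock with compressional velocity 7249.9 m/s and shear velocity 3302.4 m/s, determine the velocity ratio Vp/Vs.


Vp/Vs = 7249.9 / 3302.4
= 2.1953

2.1953


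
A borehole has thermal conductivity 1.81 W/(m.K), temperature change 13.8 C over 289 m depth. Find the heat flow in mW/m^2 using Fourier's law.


q = k * dT / dz * 1000
= 1.81 * 13.8 / 289 * 1000
= 0.086429 * 1000
= 86.4291 mW/m^2

86.4291


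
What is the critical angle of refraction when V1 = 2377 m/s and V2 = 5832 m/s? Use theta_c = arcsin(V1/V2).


V1/V2 = 2377/5832 = 0.407579
theta_c = arcsin(0.407579) = 24.0528 degrees

24.0528


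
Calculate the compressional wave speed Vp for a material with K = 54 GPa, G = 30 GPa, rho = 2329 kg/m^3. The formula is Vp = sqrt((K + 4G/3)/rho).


First compute the effective modulus:
K + 4G/3 = 54e9 + 4*30e9/3 = 94000000000.0 Pa
Then divide by density:
94000000000.0 / 2329 = 40360669.8154 Pa/(kg/m^3)
Take the square root:
Vp = sqrt(40360669.8154) = 6353.0 m/s

6353.0


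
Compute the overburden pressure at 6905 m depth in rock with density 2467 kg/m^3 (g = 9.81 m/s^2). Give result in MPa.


P = rho * g * z / 1e6
= 2467 * 9.81 * 6905 / 1e6
= 167109769.35 / 1e6
= 167.1098 MPa

167.1098


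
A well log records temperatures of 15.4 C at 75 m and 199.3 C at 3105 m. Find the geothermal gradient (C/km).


dT = 199.3 - 15.4 = 183.9 C
dz = 3105 - 75 = 3030 m
gradient = dT/dz * 1000 = 183.9/3030 * 1000 = 60.6931 C/km

60.6931


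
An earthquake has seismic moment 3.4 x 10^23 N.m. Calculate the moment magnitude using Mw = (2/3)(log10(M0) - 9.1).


log10(M0) = log10(3.4 x 10^23) = 23.5315
Mw = 2/3 * (23.5315 - 9.1)
= 2/3 * 14.4315
= 9.62

9.62


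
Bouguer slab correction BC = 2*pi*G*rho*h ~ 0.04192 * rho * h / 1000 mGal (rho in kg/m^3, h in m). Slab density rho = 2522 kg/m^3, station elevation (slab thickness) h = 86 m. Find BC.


BC = 0.04192 * rho * h / 1000
= 0.04192 * 2522 * 86 / 1000
= 9.0921 mGal

9.0921


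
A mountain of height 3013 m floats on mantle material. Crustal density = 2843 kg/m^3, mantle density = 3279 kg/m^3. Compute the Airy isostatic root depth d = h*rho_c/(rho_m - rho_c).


rho_m - rho_c = 3279 - 2843 = 436
d = 3013 * 2843 / 436
= 8565959 / 436
= 19646.69 m

19646.69


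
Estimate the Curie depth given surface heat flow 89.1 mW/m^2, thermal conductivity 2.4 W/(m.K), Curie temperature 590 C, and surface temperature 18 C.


T_Curie - T_surf = 590 - 18 = 572 C
Convert q to W/m^2: 89.1 mW/m^2 = 0.0891 W/m^2
d = 572 * 2.4 / 0.0891 = 15407.41 m

15407.41


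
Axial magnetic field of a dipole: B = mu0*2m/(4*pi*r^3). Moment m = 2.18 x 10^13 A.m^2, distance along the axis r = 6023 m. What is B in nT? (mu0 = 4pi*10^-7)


m = 2.18 x 10^13 = 21800000000000 A.m^2
2m = 43600000000000 A.m^2
r^3 = 6023^3 = 218493534167
B = (4pi*10^-7) * 43600000000000 / (4*pi * 218493534167) * 1e9
= 54789375.878606 / 2745670727183.67 * 1e9
= 19954.8239 nT

19954.8239


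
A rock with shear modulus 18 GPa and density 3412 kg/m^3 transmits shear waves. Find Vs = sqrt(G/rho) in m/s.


Convert G to Pa: G = 18e9 Pa
Compute G/rho = 18e9 / 3412 = 5275498.2415
Vs = sqrt(5275498.2415) = 2296.85 m/s

2296.85


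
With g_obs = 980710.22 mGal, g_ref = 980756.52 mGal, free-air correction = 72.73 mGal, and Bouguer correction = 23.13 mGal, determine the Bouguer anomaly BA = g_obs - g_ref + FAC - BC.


BA = g_obs - g_ref + FAC - BC
= 980710.22 - 980756.52 + 72.73 - 23.13
= 3.3 mGal

3.3


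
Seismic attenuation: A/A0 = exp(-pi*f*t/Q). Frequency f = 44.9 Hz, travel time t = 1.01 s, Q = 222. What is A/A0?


pi*f*t/Q = pi*44.9*1.01/222 = 0.641748
A/A0 = exp(-0.641748) = 0.526371

0.526371


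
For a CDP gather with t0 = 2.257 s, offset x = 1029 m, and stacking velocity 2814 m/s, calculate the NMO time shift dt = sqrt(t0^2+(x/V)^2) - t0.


x/Vnmo = 1029/2814 = 0.365672
(x/Vnmo)^2 = 0.133716
t0^2 = 5.094049
sqrt(5.094049 + 0.133716) = 2.286431
dt = 2.286431 - 2.257 = 0.029431

0.029431


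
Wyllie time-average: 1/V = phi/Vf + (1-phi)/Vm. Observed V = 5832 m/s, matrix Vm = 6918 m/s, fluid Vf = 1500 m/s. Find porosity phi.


1/V - 1/Vm = 1/5832 - 1/6918 = 2.692e-05
1/Vf - 1/Vm = 1/1500 - 1/6918 = 0.00052212
phi = 2.692e-05 / 0.00052212 = 0.0516

0.0516


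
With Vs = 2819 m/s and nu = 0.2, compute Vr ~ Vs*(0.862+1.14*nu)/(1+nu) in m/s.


Numerator factor = 0.862 + 1.14*0.2 = 1.09
Denominator = 1 + 0.2 = 1.2
Vr = 2819 * 1.09 / 1.2 = 2560.59 m/s

2560.59


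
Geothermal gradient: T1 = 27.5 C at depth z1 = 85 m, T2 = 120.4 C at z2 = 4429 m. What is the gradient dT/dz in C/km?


dT = 120.4 - 27.5 = 92.9 C
dz = 4429 - 85 = 4344 m
gradient = dT/dz * 1000 = 92.9/4344 * 1000 = 21.3858 C/km

21.3858


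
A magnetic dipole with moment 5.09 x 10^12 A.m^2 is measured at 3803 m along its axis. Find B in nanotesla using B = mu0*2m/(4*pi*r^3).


m = 5.09 x 10^12 = 5090000000000 A.m^2
2m = 10180000000000 A.m^2
r^3 = 3803^3 = 55002062627
B = (4pi*10^-7) * 10180000000000 / (4*pi * 55002062627) * 1e9
= 12792565.285418 / 691176303525.08 * 1e9
= 18508.3968 nT

18508.3968


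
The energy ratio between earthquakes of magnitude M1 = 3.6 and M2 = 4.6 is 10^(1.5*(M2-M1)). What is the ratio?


M2 - M1 = 4.6 - 3.6 = 1.0
1.5 * 1.0 = 1.5
ratio = 10^1.5 = 31.62

31.62


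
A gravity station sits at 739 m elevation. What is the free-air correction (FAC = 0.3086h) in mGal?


FAC = 0.3086 * h
= 0.3086 * 739
= 228.0554 mGal

228.0554


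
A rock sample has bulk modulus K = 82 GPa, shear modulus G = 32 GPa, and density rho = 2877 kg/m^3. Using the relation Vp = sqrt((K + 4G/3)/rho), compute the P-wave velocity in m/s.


First compute the effective modulus:
K + 4G/3 = 82e9 + 4*32e9/3 = 124666666666.67 Pa
Then divide by density:
124666666666.67 / 2877 = 43332174.719 Pa/(kg/m^3)
Take the square root:
Vp = sqrt(43332174.719) = 6582.72 m/s

6582.72


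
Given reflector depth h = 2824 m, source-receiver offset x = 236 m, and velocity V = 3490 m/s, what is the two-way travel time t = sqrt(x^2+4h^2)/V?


x^2 + 4h^2 = 236^2 + 4*2824^2 = 55696 + 31899904 = 31955600
sqrt(31955600) = 5652.9284
t = 5652.9284 / 3490 = 1.6198 s

1.6198


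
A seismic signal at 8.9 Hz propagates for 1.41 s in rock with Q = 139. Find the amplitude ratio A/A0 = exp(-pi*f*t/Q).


pi*f*t/Q = pi*8.9*1.41/139 = 0.283625
A/A0 = exp(-0.283625) = 0.753049

0.753049


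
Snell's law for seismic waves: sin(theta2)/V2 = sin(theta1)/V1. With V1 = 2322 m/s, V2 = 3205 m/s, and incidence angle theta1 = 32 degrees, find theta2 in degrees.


sin(theta1) = sin(32 deg) = 0.529919
sin(theta2) = V2/V1 * sin(theta1) = 3205/2322 * 0.529919 = 0.731435
theta2 = arcsin(0.731435) = 47.0068 degrees

47.0068


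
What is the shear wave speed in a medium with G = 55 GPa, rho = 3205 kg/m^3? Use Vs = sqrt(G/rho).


Convert G to Pa: G = 55e9 Pa
Compute G/rho = 55e9 / 3205 = 17160686.4275
Vs = sqrt(17160686.4275) = 4142.55 m/s

4142.55


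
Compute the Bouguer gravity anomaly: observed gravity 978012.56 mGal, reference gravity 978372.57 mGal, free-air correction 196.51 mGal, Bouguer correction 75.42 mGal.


BA = g_obs - g_ref + FAC - BC
= 978012.56 - 978372.57 + 196.51 - 75.42
= -238.92 mGal

-238.92


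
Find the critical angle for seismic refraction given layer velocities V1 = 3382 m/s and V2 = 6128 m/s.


V1/V2 = 3382/6128 = 0.551893
theta_c = arcsin(0.551893) = 33.497 degrees

33.497


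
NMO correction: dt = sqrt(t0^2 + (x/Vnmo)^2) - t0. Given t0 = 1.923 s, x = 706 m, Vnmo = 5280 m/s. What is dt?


x/Vnmo = 706/5280 = 0.133712
(x/Vnmo)^2 = 0.017879
t0^2 = 3.697929
sqrt(3.697929 + 0.017879) = 1.927643
dt = 1.927643 - 1.923 = 0.004643

0.004643


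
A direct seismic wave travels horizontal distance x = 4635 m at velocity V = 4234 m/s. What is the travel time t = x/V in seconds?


t = x / V
= 4635 / 4234
= 1.0947 s

1.0947


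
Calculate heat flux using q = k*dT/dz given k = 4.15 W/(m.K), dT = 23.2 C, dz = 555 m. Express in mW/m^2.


q = k * dT / dz * 1000
= 4.15 * 23.2 / 555 * 1000
= 0.173477 * 1000
= 173.4775 mW/m^2

173.4775


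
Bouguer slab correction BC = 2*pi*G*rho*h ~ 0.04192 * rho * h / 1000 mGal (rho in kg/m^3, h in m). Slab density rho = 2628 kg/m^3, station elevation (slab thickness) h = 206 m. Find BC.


BC = 0.04192 * rho * h / 1000
= 0.04192 * 2628 * 206 / 1000
= 22.6941 mGal

22.6941


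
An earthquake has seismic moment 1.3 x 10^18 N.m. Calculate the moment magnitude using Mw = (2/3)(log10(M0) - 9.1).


log10(M0) = log10(1.3 x 10^18) = 18.1139
Mw = 2/3 * (18.1139 - 9.1)
= 2/3 * 9.0139
= 6.01

6.01


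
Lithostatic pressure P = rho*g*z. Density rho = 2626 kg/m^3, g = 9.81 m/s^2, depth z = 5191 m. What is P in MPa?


P = rho * g * z / 1e6
= 2626 * 9.81 * 5191 / 1e6
= 133725662.46 / 1e6
= 133.7257 MPa

133.7257


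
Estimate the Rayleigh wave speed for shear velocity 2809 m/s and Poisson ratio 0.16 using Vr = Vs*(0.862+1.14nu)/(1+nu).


Numerator factor = 0.862 + 1.14*0.16 = 1.0444
Denominator = 1 + 0.16 = 1.16
Vr = 2809 * 1.0444 / 1.16 = 2529.07 m/s

2529.07


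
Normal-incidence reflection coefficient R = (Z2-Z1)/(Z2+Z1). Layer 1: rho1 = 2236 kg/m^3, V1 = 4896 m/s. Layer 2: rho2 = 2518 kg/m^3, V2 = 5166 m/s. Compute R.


Z1 = 2236 * 4896 = 10947456
Z2 = 2518 * 5166 = 13007988
R = (13007988 - 10947456) / (13007988 + 10947456) = 2060532 / 23955444 = 0.086

0.086


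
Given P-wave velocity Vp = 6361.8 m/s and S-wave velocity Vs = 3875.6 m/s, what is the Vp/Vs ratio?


Vp/Vs = 6361.8 / 3875.6
= 1.6415

1.6415


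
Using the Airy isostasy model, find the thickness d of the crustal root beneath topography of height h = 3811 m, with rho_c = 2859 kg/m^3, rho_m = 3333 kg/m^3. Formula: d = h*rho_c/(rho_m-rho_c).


rho_m - rho_c = 3333 - 2859 = 474
d = 3811 * 2859 / 474
= 10895649 / 474
= 22986.6 m

22986.6


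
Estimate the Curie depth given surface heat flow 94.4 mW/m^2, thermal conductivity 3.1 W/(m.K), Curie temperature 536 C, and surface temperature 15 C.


T_Curie - T_surf = 536 - 15 = 521 C
Convert q to W/m^2: 94.4 mW/m^2 = 0.0944 W/m^2
d = 521 * 3.1 / 0.0944 = 17109.11 m

17109.11


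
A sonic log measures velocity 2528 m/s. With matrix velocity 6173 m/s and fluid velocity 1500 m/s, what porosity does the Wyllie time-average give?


1/V - 1/Vm = 1/2528 - 1/6173 = 0.00023357
1/Vf - 1/Vm = 1/1500 - 1/6173 = 0.00050467
phi = 0.00023357 / 0.00050467 = 0.4628

0.4628


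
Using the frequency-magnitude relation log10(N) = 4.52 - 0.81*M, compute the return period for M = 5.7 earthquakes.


log10(N) = 4.52 - 0.81*5.7 = -0.097
N = 10^-0.097 = 0.799834
T = 1/N = 1/0.799834 = 1.2503 years

1.2503


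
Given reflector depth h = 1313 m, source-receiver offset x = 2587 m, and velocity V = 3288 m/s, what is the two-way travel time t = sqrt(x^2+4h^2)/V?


x^2 + 4h^2 = 2587^2 + 4*1313^2 = 6692569 + 6895876 = 13588445
sqrt(13588445) = 3686.2508
t = 3686.2508 / 3288 = 1.1211 s

1.1211


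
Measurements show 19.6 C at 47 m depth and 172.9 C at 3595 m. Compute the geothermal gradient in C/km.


dT = 172.9 - 19.6 = 153.3 C
dz = 3595 - 47 = 3548 m
gradient = dT/dz * 1000 = 153.3/3548 * 1000 = 43.2074 C/km

43.2074


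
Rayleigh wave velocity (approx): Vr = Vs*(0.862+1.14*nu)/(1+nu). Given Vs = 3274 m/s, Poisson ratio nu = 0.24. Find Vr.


Numerator factor = 0.862 + 1.14*0.24 = 1.1356
Denominator = 1 + 0.24 = 1.24
Vr = 3274 * 1.1356 / 1.24 = 2998.35 m/s

2998.35


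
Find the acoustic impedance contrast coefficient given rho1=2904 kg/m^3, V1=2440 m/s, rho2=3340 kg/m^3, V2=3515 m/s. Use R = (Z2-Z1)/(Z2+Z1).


Z1 = 2904 * 2440 = 7085760
Z2 = 3340 * 3515 = 11740100
R = (11740100 - 7085760) / (11740100 + 7085760) = 4654340 / 18825860 = 0.2472

0.2472
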